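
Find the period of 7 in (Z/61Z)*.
60

61 is prime, so ord(7) divides φ(61) = 60.
Divisors of 60: 1, 2, 3, 4, 5, 6, 10, 12, 15, 20, 30, 60.
Repeated squaring: 7^1 ≡ 7, 7^2 ≡ 49, 7^4 ≡ 22, 7^8 ≡ 57, 7^16 ≡ 16, 7^32 ≡ 12 (mod 61).
Test 7^d mod 61 for each divisor d in increasing order:
7^1 ≡ 7
7^2 ≡ 49
7^3 = 7^2·7^1 ≡ 38
7^4 ≡ 22
7^5 = 7^4·7^1 ≡ 32
7^6 = 7^4·7^2 ≡ 41
7^10 = 7^8·7^2 ≡ 48
7^12 = 7^8·7^4 ≡ 34
7^15 = 7^8·7^4·7^2·7^1 ≡ 11
7^20 = 7^16·7^4 ≡ 47
7^30 = 7^16·7^8·7^4·7^2 ≡ 60
7^60 = 7^32·7^16·7^8·7^4 ≡ 1  ← first divisor giving 1
The order is 60.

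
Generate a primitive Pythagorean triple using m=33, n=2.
(1085, 132, 1093)

Euclid's formula: a = m² - n², b = 2mn, c = m² + n²
m = 33, n = 2
a = 33² - 2² = 1089 - 4 = 1085
b = 2 × 33 × 2 = 132
c = 33² + 2² = 1089 + 4 = 1093
Verification: 1085² + 132² = 1177225 + 17424 = 1194649 = 1093² ✓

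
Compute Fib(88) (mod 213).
99

Matrix identity: Q^n = [[F_(n+1), F_n], [F_n, F_(n-1)]] with Q = [[1,1],[1,0]].
n = 88 = 1011000₂. Square-and-multiply, entries mod 213:
Q^1 = [[1,1],[1,0]]
Q^2 = (Q^1)² = [[2,1],[1,1]]
Q^5 = (Q^2)²·Q = [[8,5],[5,3]]
Q^11 = (Q^5)²·Q = [[144,89],[89,55]]
Q^22 = (Q^11)² = [[115,32],[32,83]]
Q^44 = (Q^22)² = [[191,159],[159,32]]
Q^88 = (Q^44)² = [[205,99],[99,106]]
F_88 mod 213 = Q^88[0][1] = 99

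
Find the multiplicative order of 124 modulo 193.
32

193 is prime, so ord(124) divides φ(193) = 192.
Divisors of 192: 1, 2, 3, 4, 6, 8, 12, 16, 24, 32, 48, 64, 96, 192.
Repeated squaring: 124^1 ≡ 124, 124^2 ≡ 129, 124^4 ≡ 43, 124^8 ≡ 112, 124^16 ≡ 192, 124^32 ≡ 1, 124^64 ≡ 1, 124^128 ≡ 1 (mod 193).
Test 124^d mod 193 for each divisor d in increasing order:
124^1 ≡ 124
124^2 ≡ 129
124^3 = 124^2·124^1 ≡ 170
124^4 ≡ 43
124^6 = 124^4·124^2 ≡ 143
124^8 ≡ 112
124^12 = 124^8·124^4 ≡ 184
124^16 ≡ 192
124^24 = 124^16·124^8 ≡ 81
124^32 ≡ 1  ← first divisor giving 1
The order is 32.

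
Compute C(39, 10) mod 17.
0

Using Lucas' theorem:
Write n=39 and k=10 in base 17:
n in base 17: [2, 5]
k in base 17: [0, 10]
C(39,10) mod 17 = ∏ C(n_i, k_i) mod 17
Digit binomials (mod 17): C(2,0) = 1; C(5,10) = 0 (k_i > n_i)
Product: 1 × 0 = 0 ≡ 0 (mod 17)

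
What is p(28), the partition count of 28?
3718

p(n) counts ways to write n as a sum of positive integers (order ignored).
Euler's pentagonal recurrence: p(k) = p(k-1) + p(k-2) - p(k-5) - p(k-7) + p(k-12) + p(k-15) - ... (offsets j(3j∓1)/2, signs ++--, p(0)=1, p(<0)=0).
DP table for k = 0..27: p(0)=1, p(1)=1, p(2)=2, p(3)=3, p(4)=5, p(5)=7, p(6)=11, p(7)=15, p(8)=22, p(9)=30, p(10)=42, p(11)=56, p(12)=77, p(13)=101, p(14)=135, p(15)=176, p(16)=231, p(17)=297, p(18)=385, p(19)=490, p(20)=627, p(21)=792, p(22)=1002, p(23)=1255, p(24)=1575, p(25)=1958, p(26)=2436, p(27)=3010.
Final step: p(28) = p(27) + p(26) - p(23) - p(21) + p(16) + p(13) - p(6) - p(2)
= 3010 + 2436 - 1255 - 792 + 231 + 101 - 11 - 2
= 3718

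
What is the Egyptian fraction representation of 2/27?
1/14 + 1/378

Greedy algorithm:
2/27: ceiling(27/2) = 14, use 1/14
1/378: ceiling(378/1) = 378, use 1/378
Result: 2/27 = 1/14 + 1/378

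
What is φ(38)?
18

38 = 2 × 19
φ(n) = n × ∏(1 - 1/p) for each prime p dividing n
φ(38) = 38 × (1 - 1/2) × (1 - 1/19) = 18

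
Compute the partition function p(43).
63261

p(n) counts ways to write n as a sum of positive integers (order ignored).
Euler's pentagonal recurrence: p(k) = p(k-1) + p(k-2) - p(k-5) - p(k-7) + p(k-12) + p(k-15) - ... (offsets j(3j∓1)/2, signs ++--, p(0)=1, p(<0)=0).
DP table for k = 0..42: p(0)=1, p(1)=1, p(2)=2, p(3)=3, p(4)=5, p(5)=7, p(6)=11, p(7)=15, p(8)=22, p(9)=30, p(10)=42, p(11)=56, p(12)=77, p(13)=101, p(14)=135, p(15)=176, p(16)=231, p(17)=297, p(18)=385, p(19)=490, p(20)=627, p(21)=792, p(22)=1002, p(23)=1255, p(24)=1575, p(25)=1958, p(26)=2436, p(27)=3010, p(28)=3718, p(29)=4565, p(30)=5604, p(31)=6842, p(32)=8349, p(33)=10143, p(34)=12310, p(35)=14883, p(36)=17977, p(37)=21637, p(38)=26015, p(39)=31185, p(40)=37338, p(41)=44583, p(42)=53174.
Final step: p(43) = p(42) + p(41) - p(38) - p(36) + p(31) + p(28) - p(21) - p(17) + p(8) + p(3)
= 53174 + 44583 - 26015 - 17977 + 6842 + 3718 - 792 - 297 + 22 + 3
= 63261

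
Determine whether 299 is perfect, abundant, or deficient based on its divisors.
deficient

Proper divisors of 299: sum = 1 + 13 + 23 = 37
Since 37 < 299, 299 is deficient.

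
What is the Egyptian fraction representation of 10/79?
1/8 + 1/632

Greedy algorithm:
10/79: ceiling(79/10) = 8, use 1/8
1/632: ceiling(632/1) = 632, use 1/632
Result: 10/79 = 1/8 + 1/632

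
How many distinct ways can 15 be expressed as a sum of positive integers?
176

p(n) counts ways to write n as a sum of positive integers (order ignored).
Euler's pentagonal recurrence: p(k) = p(k-1) + p(k-2) - p(k-5) - p(k-7) + p(k-12) + p(k-15) - ... (offsets j(3j∓1)/2, signs ++--, p(0)=1, p(<0)=0).
DP table for k = 0..14: p(0)=1, p(1)=1, p(2)=2, p(3)=3, p(4)=5, p(5)=7, p(6)=11, p(7)=15, p(8)=22, p(9)=30, p(10)=42, p(11)=56, p(12)=77, p(13)=101, p(14)=135.
Final step: p(15) = p(14) + p(13) - p(10) - p(8) + p(3) + p(0)
= 135 + 101 - 42 - 22 + 3 + 1
= 176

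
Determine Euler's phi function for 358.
178

358 = 2 × 179
φ(n) = n × ∏(1 - 1/p) for each prime p dividing n
φ(358) = 358 × (1 - 1/2) × (1 - 1/179) = 178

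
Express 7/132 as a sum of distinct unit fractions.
1/19 + 1/2508

Greedy algorithm:
7/132: ceiling(132/7) = 19, use 1/19
1/2508: ceiling(2508/1) = 2508, use 1/2508
Result: 7/132 = 1/19 + 1/2508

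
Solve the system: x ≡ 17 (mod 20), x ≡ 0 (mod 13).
117

Using Chinese Remainder Theorem:
M = 20 × 13 = 260
M1 = 13, M2 = 20
y1 = 13^(-1) mod 20 = 17
y2 = 20^(-1) mod 13 = 2
x = (17×13×17 + 0×20×2) mod 260 = 117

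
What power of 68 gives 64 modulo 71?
66

Baby-step giant-step with step n = ⌈√71⌉ = 9.
Baby steps 68^j mod 71 (j:value) for j=0..8: 0:1, 1:68, 2:9, 3:44, 4:10, 5:41, 6:19, 7:14, 8:29.
Giant-step multiplier: 68^(-9) ≡ 68^(70-9) = 68^61 ≡ 31 (mod 71).
Giant steps γ_i = 64·31^i mod 71: γ_0=64, γ_1=67, γ_2=18, γ_3=61, γ_4=45, γ_5=46, γ_6=6, γ_7=44 (in table at j=3).
x = i·n + j = 7·9 + 3 = 66.
Check: 68^66 ≡ 64 (mod 71).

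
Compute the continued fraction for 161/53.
[3; 26, 2]

Euclidean algorithm steps:
161 = 3 × 53 + 2
53 = 26 × 2 + 1
2 = 2 × 1 + 0
Continued fraction: [3; 26, 2]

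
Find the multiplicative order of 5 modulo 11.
5

11 is prime, so ord(5) divides φ(11) = 10.
Divisors of 10: 1, 2, 5, 10.
Repeated squaring: 5^1 ≡ 5, 5^2 ≡ 3, 5^4 ≡ 9, 5^8 ≡ 4 (mod 11).
Test 5^d mod 11 for each divisor d in increasing order:
5^1 ≡ 5
5^2 ≡ 3
5^5 = 5^4·5^1 ≡ 1  ← first divisor giving 1
The order is 5.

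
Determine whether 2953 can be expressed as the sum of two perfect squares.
12² + 53² (a=12, b=53)

Factorization: 2953 = 2953
By Fermat: n is sum of two squares iff every prime p ≡ 3 (mod 4) appears to even power.
All primes ≡ 3 (mod 4) appear to even power.
Search a = 0, 1, 2, … for 2953 - a² a perfect square: first hit at a = 12: 2953 - 144 = 2809 = 53².
2953 = 12² + 53² = 144 + 2809 ✓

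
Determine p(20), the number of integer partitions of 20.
627

p(n) counts ways to write n as a sum of positive integers (order ignored).
Euler's pentagonal recurrence: p(k) = p(k-1) + p(k-2) - p(k-5) - p(k-7) + p(k-12) + p(k-15) - ... (offsets j(3j∓1)/2, signs ++--, p(0)=1, p(<0)=0).
DP table for k = 0..19: p(0)=1, p(1)=1, p(2)=2, p(3)=3, p(4)=5, p(5)=7, p(6)=11, p(7)=15, p(8)=22, p(9)=30, p(10)=42, p(11)=56, p(12)=77, p(13)=101, p(14)=135, p(15)=176, p(16)=231, p(17)=297, p(18)=385, p(19)=490.
Final step: p(20) = p(19) + p(18) - p(15) - p(13) + p(8) + p(5)
= 490 + 385 - 176 - 101 + 22 + 7
= 627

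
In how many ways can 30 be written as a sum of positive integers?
5604

p(n) counts ways to write n as a sum of positive integers (order ignored).
Euler's pentagonal recurrence: p(k) = p(k-1) + p(k-2) - p(k-5) - p(k-7) + p(k-12) + p(k-15) - ... (offsets j(3j∓1)/2, signs ++--, p(0)=1, p(<0)=0).
DP table for k = 0..29: p(0)=1, p(1)=1, p(2)=2, p(3)=3, p(4)=5, p(5)=7, p(6)=11, p(7)=15, p(8)=22, p(9)=30, p(10)=42, p(11)=56, p(12)=77, p(13)=101, p(14)=135, p(15)=176, p(16)=231, p(17)=297, p(18)=385, p(19)=490, p(20)=627, p(21)=792, p(22)=1002, p(23)=1255, p(24)=1575, p(25)=1958, p(26)=2436, p(27)=3010, p(28)=3718, p(29)=4565.
Final step: p(30) = p(29) + p(28) - p(25) - p(23) + p(18) + p(15) - p(8) - p(4)
= 4565 + 3718 - 1958 - 1255 + 385 + 176 - 22 - 5
= 5604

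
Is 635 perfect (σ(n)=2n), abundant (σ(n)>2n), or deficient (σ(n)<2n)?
deficient

Proper divisors of 635: sum = 1 + 5 + 127 = 133
Since 133 < 635, 635 is deficient.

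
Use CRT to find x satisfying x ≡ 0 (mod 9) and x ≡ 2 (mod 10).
72

Using Chinese Remainder Theorem:
M = 9 × 10 = 90
M1 = 10, M2 = 9
y1 = 10^(-1) mod 9 = 1
y2 = 9^(-1) mod 10 = 9
x = (0×10×1 + 2×9×9) mod 90 = 72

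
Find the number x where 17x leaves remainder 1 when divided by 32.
17

gcd(17, 32) = 1, so the inverse exists.
Extended Euclidean algorithm on (32, 17):
32 = 1 × 17 + 15  ⟹  15 = (1)·32 + (-1)·17
17 = 1 × 15 + 2  ⟹  2 = (-1)·32 + (2)·17
15 = 7 × 2 + 1  ⟹  1 = (8)·32 + (-15)·17
So (-15)·17 ≡ 1 (mod 32), i.e. 17^(-1) ≡ -15 ≡ 17 (mod 32).
Check: 17 × 17 = 289 ≡ 1 (mod 32)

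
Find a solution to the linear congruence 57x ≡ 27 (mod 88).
x ≡ 19 (mod 88)

gcd(57, 88) = 1, which divides 27, so solutions exist.
Find 57^(-1) mod 88 by the extended Euclidean algorithm:
88 = 1 × 57 + 31  ⟹  31 = (1)·88 + (-1)·57
57 = 1 × 31 + 26  ⟹  26 = (-1)·88 + (2)·57
31 = 1 × 26 + 5  ⟹  5 = (2)·88 + (-3)·57
26 = 5 × 5 + 1  ⟹  1 = (-11)·88 + (17)·57
So (17)·57 ≡ 1 (mod 88), i.e. 57^(-1) ≡ 17 (mod 88).
x ≡ 17 × 27 = 459 ≡ 19 (mod 88).
Check: 57 × 19 = 1083 ≡ 27 (mod 88).
Unique solution: x ≡ 19 (mod 88)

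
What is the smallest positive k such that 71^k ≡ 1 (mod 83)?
82

83 is prime, so ord(71) divides φ(83) = 82.
Divisors of 82: 1, 2, 41, 82.
Repeated squaring: 71^1 ≡ 71, 71^2 ≡ 61, 71^4 ≡ 69, 71^8 ≡ 30, 71^16 ≡ 70, 71^32 ≡ 3, 71^64 ≡ 9 (mod 83).
Test 71^d mod 83 for each divisor d in increasing order:
71^1 ≡ 71
71^2 ≡ 61
71^41 = 71^32·71^8·71^1 ≡ 82
71^82 = 71^64·71^16·71^2 ≡ 1  ← first divisor giving 1
The order is 82.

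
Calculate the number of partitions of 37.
21637

p(n) counts ways to write n as a sum of positive integers (order ignored).
Euler's pentagonal recurrence: p(k) = p(k-1) + p(k-2) - p(k-5) - p(k-7) + p(k-12) + p(k-15) - ... (offsets j(3j∓1)/2, signs ++--, p(0)=1, p(<0)=0).
DP table for k = 0..36: p(0)=1, p(1)=1, p(2)=2, p(3)=3, p(4)=5, p(5)=7, p(6)=11, p(7)=15, p(8)=22, p(9)=30, p(10)=42, p(11)=56, p(12)=77, p(13)=101, p(14)=135, p(15)=176, p(16)=231, p(17)=297, p(18)=385, p(19)=490, p(20)=627, p(21)=792, p(22)=1002, p(23)=1255, p(24)=1575, p(25)=1958, p(26)=2436, p(27)=3010, p(28)=3718, p(29)=4565, p(30)=5604, p(31)=6842, p(32)=8349, p(33)=10143, p(34)=12310, p(35)=14883, p(36)=17977.
Final step: p(37) = p(36) + p(35) - p(32) - p(30) + p(25) + p(22) - p(15) - p(11) + p(2)
= 17977 + 14883 - 8349 - 5604 + 1958 + 1002 - 176 - 56 + 2
= 21637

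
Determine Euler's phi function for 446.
222

446 = 2 × 223
φ(n) = n × ∏(1 - 1/p) for each prime p dividing n
φ(446) = 446 × (1 - 1/2) × (1 - 1/223) = 222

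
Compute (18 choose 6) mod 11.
7

Using Lucas' theorem:
Write n=18 and k=6 in base 11:
n in base 11: [1, 7]
k in base 11: [0, 6]
C(18,6) mod 11 = ∏ C(n_i, k_i) mod 11
Digit binomials (mod 11): C(1,0) = 1; C(7,6) = 7
Product: 1 × 7 = 7 ≡ 7 (mod 11)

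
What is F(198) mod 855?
494

Matrix identity: Q^n = [[F_(n+1), F_n], [F_n, F_(n-1)]] with Q = [[1,1],[1,0]].
n = 198 = 11000110₂. Square-and-multiply, entries mod 855:
Q^1 = [[1,1],[1,0]]
Q^3 = (Q^1)²·Q = [[3,2],[2,1]]
Q^6 = (Q^3)² = [[13,8],[8,5]]
Q^12 = (Q^6)² = [[233,144],[144,89]]
Q^24 = (Q^12)² = [[640,198],[198,442]]
Q^49 = (Q^24)²·Q = [[415,784],[784,486]]
Q^99 = (Q^49)²·Q = [[435,281],[281,154]]
Q^198 = (Q^99)² = [[571,494],[494,77]]
F_198 mod 855 = Q^198[0][1] = 494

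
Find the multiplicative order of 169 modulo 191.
95

191 is prime, so ord(169) divides φ(191) = 190.
Divisors of 190: 1, 2, 5, 10, 19, 38, 95, 190.
Repeated squaring: 169^1 ≡ 169, 169^2 ≡ 102, 169^4 ≡ 90, 169^8 ≡ 78, 169^16 ≡ 163, 169^32 ≡ 20, 169^64 ≡ 18, 169^128 ≡ 133 (mod 191).
Test 169^d mod 191 for each divisor d in increasing order:
169^1 ≡ 169
169^2 ≡ 102
169^5 = 169^4·169^1 ≡ 121
169^10 = 169^8·169^2 ≡ 125
169^19 = 169^16·169^2·169^1 ≡ 184
169^38 = 169^32·169^4·169^2 ≡ 49
169^95 = 169^64·169^16·169^8·169^4·169^2·169^1 ≡ 1  ← first divisor giving 1
The order is 95.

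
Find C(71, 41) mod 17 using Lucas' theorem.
0

Using Lucas' theorem:
Write n=71 and k=41 in base 17:
n in base 17: [4, 3]
k in base 17: [2, 7]
C(71,41) mod 17 = ∏ C(n_i, k_i) mod 17
Digit binomials (mod 17): C(4,2) = 6; C(3,7) = 0 (k_i > n_i)
Product: 6 × 0 = 0 ≡ 0 (mod 17)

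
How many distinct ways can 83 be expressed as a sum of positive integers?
23338469

p(n) counts ways to write n as a sum of positive integers (order ignored).
Euler's pentagonal recurrence: p(k) = p(k-1) + p(k-2) - p(k-5) - p(k-7) + p(k-12) + p(k-15) - ... (offsets j(3j∓1)/2, signs ++--, p(0)=1, p(<0)=0).
DP table for k = 0..82: p(0)=1, p(1)=1, p(2)=2, p(3)=3, p(4)=5, p(5)=7, p(6)=11, p(7)=15, p(8)=22, p(9)=30, p(10)=42, p(11)=56, p(12)=77, p(13)=101, p(14)=135, p(15)=176, p(16)=231, p(17)=297, p(18)=385, p(19)=490, p(20)=627, p(21)=792, p(22)=1002, p(23)=1255, p(24)=1575, p(25)=1958, p(26)=2436, p(27)=3010, p(28)=3718, p(29)=4565, p(30)=5604, p(31)=6842, p(32)=8349, p(33)=10143, p(34)=12310, p(35)=14883, p(36)=17977, p(37)=21637, p(38)=26015, p(39)=31185, p(40)=37338, p(41)=44583, p(42)=53174, p(43)=63261, p(44)=75175, p(45)=89134, p(46)=105558, p(47)=124754, p(48)=147273, p(49)=173525, p(50)=204226, p(51)=239943, p(52)=281589, p(53)=329931, p(54)=386155, p(55)=451276, p(56)=526823, p(57)=614154, p(58)=715220, p(59)=831820, p(60)=966467, p(61)=1121505, p(62)=1300156, p(63)=1505499, p(64)=1741630, p(65)=2012558, p(66)=2323520, p(67)=2679689, p(68)=3087735, p(69)=3554345, p(70)=4087968, p(71)=4697205, p(72)=5392783, p(73)=6185689, p(74)=7089500, p(75)=8118264, p(76)=9289091, p(77)=10619863, p(78)=12132164, p(79)=13848650, p(80)=15796476, p(81)=18004327, p(82)=20506255.
Final step: p(83) = p(82) + p(81) - p(78) - p(76) + p(71) + p(68) - p(61) - p(57) + p(48) + p(43) - p(32) - p(26) + p(13) + p(6)
= 20506255 + 18004327 - 12132164 - 9289091 + 4697205 + 3087735 - 1121505 - 614154 + 147273 + 63261 - 8349 - 2436 + 101 + 11
= 23338469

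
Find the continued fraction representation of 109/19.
[5; 1, 2, 1, 4]

Euclidean algorithm steps:
109 = 5 × 19 + 14
19 = 1 × 14 + 5
14 = 2 × 5 + 4
5 = 1 × 4 + 1
4 = 4 × 1 + 0
Continued fraction: [5; 1, 2, 1, 4]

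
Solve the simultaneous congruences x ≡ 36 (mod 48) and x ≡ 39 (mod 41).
900

Using Chinese Remainder Theorem:
M = 48 × 41 = 1968
M1 = 41, M2 = 48
y1 = 41^(-1) mod 48 = 41
y2 = 48^(-1) mod 41 = 6
x = (36×41×41 + 39×48×6) mod 1968 = 900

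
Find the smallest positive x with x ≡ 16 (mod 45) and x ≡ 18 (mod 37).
1276

Using Chinese Remainder Theorem:
M = 45 × 37 = 1665
M1 = 37, M2 = 45
y1 = 37^(-1) mod 45 = 28
y2 = 45^(-1) mod 37 = 14
x = (16×37×28 + 18×45×14) mod 1665 = 1276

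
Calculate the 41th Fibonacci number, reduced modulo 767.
181

Matrix identity: Q^n = [[F_(n+1), F_n], [F_n, F_(n-1)]] with Q = [[1,1],[1,0]].
n = 41 = 101001₂. Square-and-multiply, entries mod 767:
Q^1 = [[1,1],[1,0]]
Q^2 = (Q^1)² = [[2,1],[1,1]]
Q^5 = (Q^2)²·Q = [[8,5],[5,3]]
Q^10 = (Q^5)² = [[89,55],[55,34]]
Q^20 = (Q^10)² = [[208,629],[629,346]]
Q^41 = (Q^20)²·Q = [[429,181],[181,248]]
F_41 mod 767 = Q^41[0][1] = 181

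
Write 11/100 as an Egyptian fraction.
1/10 + 1/100

Greedy algorithm:
11/100: ceiling(100/11) = 10, use 1/10
1/100: ceiling(100/1) = 100, use 1/100
Result: 11/100 = 1/10 + 1/100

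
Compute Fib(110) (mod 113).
3

Matrix identity: Q^n = [[F_(n+1), F_n], [F_n, F_(n-1)]] with Q = [[1,1],[1,0]].
n = 110 = 1101110₂. Square-and-multiply, entries mod 113:
Q^1 = [[1,1],[1,0]]
Q^3 = (Q^1)²·Q = [[3,2],[2,1]]
Q^6 = (Q^3)² = [[13,8],[8,5]]
Q^13 = (Q^6)²·Q = [[38,7],[7,31]]
Q^27 = (Q^13)²·Q = [[55,24],[24,31]]
Q^55 = (Q^27)²·Q = [[15,98],[98,30]]
Q^110 = (Q^55)² = [[111,3],[3,108]]
F_110 mod 113 = Q^110[0][1] = 3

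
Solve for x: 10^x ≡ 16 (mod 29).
16

Baby-step giant-step with step n = ⌈√29⌉ = 6.
Baby steps 10^j mod 29 (j:value) for j=0..5: 0:1, 1:10, 2:13, 3:14, 4:24, 5:8.
Giant-step multiplier: 10^(-6) ≡ 10^(28-6) = 10^22 ≡ 4 (mod 29).
Giant steps γ_i = 16·4^i mod 29: γ_0=16, γ_1=6, γ_2=24 (in table at j=4).
x = i·n + j = 2·6 + 4 = 16.
Check: 10^16 ≡ 16 (mod 29).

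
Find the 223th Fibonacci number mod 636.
13

Matrix identity: Q^n = [[F_(n+1), F_n], [F_n, F_(n-1)]] with Q = [[1,1],[1,0]].
n = 223 = 11011111₂. Square-and-multiply, entries mod 636:
Q^1 = [[1,1],[1,0]]
Q^3 = (Q^1)²·Q = [[3,2],[2,1]]
Q^6 = (Q^3)² = [[13,8],[8,5]]
Q^13 = (Q^6)²·Q = [[377,233],[233,144]]
Q^27 = (Q^13)²·Q = [[447,530],[530,553]]
Q^55 = (Q^27)²·Q = [[105,529],[529,212]]
Q^111 = (Q^55)²·Q = [[3,214],[214,425]]
Q^223 = (Q^111)²·Q = [[21,13],[13,8]]
F_223 mod 636 = Q^223[0][1] = 13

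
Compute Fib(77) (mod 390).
377

Matrix identity: Q^n = [[F_(n+1), F_n], [F_n, F_(n-1)]] with Q = [[1,1],[1,0]].
n = 77 = 1001101₂. Square-and-multiply, entries mod 390:
Q^1 = [[1,1],[1,0]]
Q^2 = (Q^1)² = [[2,1],[1,1]]
Q^4 = (Q^2)² = [[5,3],[3,2]]
Q^9 = (Q^4)²·Q = [[55,34],[34,21]]
Q^19 = (Q^9)²·Q = [[135,281],[281,244]]
Q^38 = (Q^19)² = [[76,29],[29,47]]
Q^77 = (Q^38)²·Q = [[44,377],[377,57]]
F_77 mod 390 = Q^77[0][1] = 377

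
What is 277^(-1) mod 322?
93

gcd(277, 322) = 1, so the inverse exists.
Extended Euclidean algorithm on (322, 277):
322 = 1 × 277 + 45  ⟹  45 = (1)·322 + (-1)·277
277 = 6 × 45 + 7  ⟹  7 = (-6)·322 + (7)·277
45 = 6 × 7 + 3  ⟹  3 = (37)·322 + (-43)·277
7 = 2 × 3 + 1  ⟹  1 = (-80)·322 + (93)·277
So (93)·277 ≡ 1 (mod 322), i.e. 277^(-1) ≡ 93 (mod 322).
Check: 277 × 93 = 25761 ≡ 1 (mod 322)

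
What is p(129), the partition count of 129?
4835271870

p(n) counts ways to write n as a sum of positive integers (order ignored).
Euler's pentagonal recurrence: p(k) = p(k-1) + p(k-2) - p(k-5) - p(k-7) + p(k-12) + p(k-15) - ... (offsets j(3j∓1)/2, signs ++--, p(0)=1, p(<0)=0).
DP table for k = 0..128: p(0)=1, p(1)=1, p(2)=2, p(3)=3, p(4)=5, p(5)=7, p(6)=11, p(7)=15, p(8)=22, p(9)=30, p(10)=42, p(11)=56, p(12)=77, p(13)=101, p(14)=135, p(15)=176, p(16)=231, p(17)=297, p(18)=385, p(19)=490, p(20)=627, p(21)=792, p(22)=1002, p(23)=1255, p(24)=1575, p(25)=1958, p(26)=2436, p(27)=3010, p(28)=3718, p(29)=4565, p(30)=5604, p(31)=6842, p(32)=8349, p(33)=10143, p(34)=12310, p(35)=14883, p(36)=17977, p(37)=21637, p(38)=26015, p(39)=31185, p(40)=37338, p(41)=44583, p(42)=53174, p(43)=63261, p(44)=75175, p(45)=89134, p(46)=105558, p(47)=124754, p(48)=147273, p(49)=173525, p(50)=204226, p(51)=239943, p(52)=281589, p(53)=329931, p(54)=386155, p(55)=451276, p(56)=526823, p(57)=614154, p(58)=715220, p(59)=831820, p(60)=966467, p(61)=1121505, p(62)=1300156, p(63)=1505499, p(64)=1741630, p(65)=2012558, p(66)=2323520, p(67)=2679689, p(68)=3087735, p(69)=3554345, p(70)=4087968, p(71)=4697205, p(72)=5392783, p(73)=6185689, p(74)=7089500, p(75)=8118264, p(76)=9289091, p(77)=10619863, p(78)=12132164, p(79)=13848650, p(80)=15796476, p(81)=18004327, p(82)=20506255, p(83)=23338469, p(84)=26543660, p(85)=30167357, p(86)=34262962, p(87)=38887673, p(88)=44108109, p(89)=49995925, p(90)=56634173, p(91)=64112359, p(92)=72533807, p(93)=82010177, p(94)=92669720, p(95)=104651419, p(96)=118114304, p(97)=133230930, p(98)=150198136, p(99)=169229875, p(100)=190569292, p(101)=214481126, p(102)=241265379, p(103)=271248950, p(104)=304801365, p(105)=342325709, p(106)=384276336, p(107)=431149389, p(108)=483502844, p(109)=541946240, p(110)=607163746, p(111)=679903203, p(112)=761002156, p(113)=851376628, p(114)=952050665, p(115)=1064144451, p(116)=1188908248, p(117)=1327710076, p(118)=1482074143, p(119)=1653668665, p(120)=1844349560, p(121)=2056148051, p(122)=2291320912, p(123)=2552338241, p(124)=2841940500, p(125)=3163127352, p(126)=3519222692, p(127)=3913864295, p(128)=4351078600.
Final step: p(129) = p(128) + p(127) - p(124) - p(122) + p(117) + p(114) - p(107) - p(103) + p(94) + p(89) - p(78) - p(72) + p(59) + p(52) - p(37) - p(29) + p(12) + p(3)
= 4351078600 + 3913864295 - 2841940500 - 2291320912 + 1327710076 + 952050665 - 431149389 - 271248950 + 92669720 + 49995925 - 12132164 - 5392783 + 831820 + 281589 - 21637 - 4565 + 77 + 3
= 4835271870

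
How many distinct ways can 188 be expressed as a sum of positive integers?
1398341745571

p(n) counts ways to write n as a sum of positive integers (order ignored).
Euler's pentagonal recurrence: p(k) = p(k-1) + p(k-2) - p(k-5) - p(k-7) + p(k-12) + p(k-15) - ... (offsets j(3j∓1)/2, signs ++--, p(0)=1, p(<0)=0).
DP table for k = 0..187: p(0)=1, p(1)=1, p(2)=2, p(3)=3, p(4)=5, p(5)=7, p(6)=11, p(7)=15, p(8)=22, p(9)=30, p(10)=42, p(11)=56, p(12)=77, p(13)=101, p(14)=135, p(15)=176, p(16)=231, p(17)=297, p(18)=385, p(19)=490, p(20)=627, p(21)=792, p(22)=1002, p(23)=1255, p(24)=1575, p(25)=1958, p(26)=2436, p(27)=3010, p(28)=3718, p(29)=4565, p(30)=5604, p(31)=6842, p(32)=8349, p(33)=10143, p(34)=12310, p(35)=14883, p(36)=17977, p(37)=21637, p(38)=26015, p(39)=31185, p(40)=37338, p(41)=44583, p(42)=53174, p(43)=63261, p(44)=75175, p(45)=89134, p(46)=105558, p(47)=124754, p(48)=147273, p(49)=173525, p(50)=204226, p(51)=239943, p(52)=281589, p(53)=329931, p(54)=386155, p(55)=451276, p(56)=526823, p(57)=614154, p(58)=715220, p(59)=831820, p(60)=966467, p(61)=1121505, p(62)=1300156, p(63)=1505499, p(64)=1741630, p(65)=2012558, p(66)=2323520, p(67)=2679689, p(68)=3087735, p(69)=3554345, p(70)=4087968, p(71)=4697205, p(72)=5392783, p(73)=6185689, p(74)=7089500, p(75)=8118264, p(76)=9289091, p(77)=10619863, p(78)=12132164, p(79)=13848650, p(80)=15796476, p(81)=18004327, p(82)=20506255, p(83)=23338469, p(84)=26543660, p(85)=30167357, p(86)=34262962, p(87)=38887673, p(88)=44108109, p(89)=49995925, p(90)=56634173, p(91)=64112359, p(92)=72533807, p(93)=82010177, p(94)=92669720, p(95)=104651419, p(96)=118114304, p(97)=133230930, p(98)=150198136, p(99)=169229875, p(100)=190569292, p(101)=214481126, p(102)=241265379, p(103)=271248950, p(104)=304801365, p(105)=342325709, p(106)=384276336, p(107)=431149389, p(108)=483502844, p(109)=541946240, p(110)=607163746, p(111)=679903203, p(112)=761002156, p(113)=851376628, p(114)=952050665, p(115)=1064144451, p(116)=1188908248, p(117)=1327710076, p(118)=1482074143, p(119)=1653668665, p(120)=1844349560, p(121)=2056148051, p(122)=2291320912, p(123)=2552338241, p(124)=2841940500, p(125)=3163127352, p(126)=3519222692, p(127)=3913864295, p(128)=4351078600, p(129)=4835271870, p(130)=5371315400, p(131)=5964539504, p(132)=6620830889, p(133)=7346629512, p(134)=8149040695, p(135)=9035836076, p(136)=10015581680, p(137)=11097645016, p(138)=12292341831, p(139)=13610949895, p(140)=15065878135, p(141)=16670689208, p(142)=18440293320, p(143)=20390982757, p(144)=22540654445, p(145)=24908858009, p(146)=27517052599, p(147)=30388671978, p(148)=33549419497, p(149)=37027355200, p(150)=40853235313, p(151)=45060624582, p(152)=49686288421, p(153)=54770336324, p(154)=60356673280, p(155)=66493182097, p(156)=73232243759, p(157)=80630964769, p(158)=88751778802, p(159)=97662728555, p(160)=107438159466, p(161)=118159068427, p(162)=129913904637, p(163)=142798995930, p(164)=156919475295, p(165)=172389800255, p(166)=189334822579, p(167)=207890420102, p(168)=228204732751, p(169)=250438925115, p(170)=274768617130, p(171)=301384802048, p(172)=330495499613, p(173)=362326859895, p(174)=397125074750, p(175)=435157697830, p(176)=476715857290, p(177)=522115831195, p(178)=571701605655, p(179)=625846753120, p(180)=684957390936, p(181)=749474411781, p(182)=819876908323, p(183)=896684817527, p(184)=980462880430, p(185)=1071823774337, p(186)=1171432692373, p(187)=1280011042268.
Final step: p(188) = p(187) + p(186) - p(183) - p(181) + p(176) + p(173) - p(166) - p(162) + p(153) + p(148) - p(137) - p(131) + p(118) + p(111) - p(96) - p(88) + p(71) + p(62) - p(43) - p(33) + p(12) + p(1)
= 1280011042268 + 1171432692373 - 896684817527 - 749474411781 + 476715857290 + 362326859895 - 189334822579 - 129913904637 + 54770336324 + 33549419497 - 11097645016 - 5964539504 + 1482074143 + 679903203 - 118114304 - 44108109 + 4697205 + 1300156 - 63261 - 10143 + 77 + 1
= 1398341745571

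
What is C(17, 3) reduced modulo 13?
4

Using Lucas' theorem:
Write n=17 and k=3 in base 13:
n in base 13: [1, 4]
k in base 13: [0, 3]
C(17,3) mod 13 = ∏ C(n_i, k_i) mod 13
Digit binomials (mod 13): C(1,0) = 1; C(4,3) = 4
Product: 1 × 4 = 4 ≡ 4 (mod 13)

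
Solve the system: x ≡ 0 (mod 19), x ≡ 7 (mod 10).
57

Using Chinese Remainder Theorem:
M = 19 × 10 = 190
M1 = 10, M2 = 19
y1 = 10^(-1) mod 19 = 2
y2 = 19^(-1) mod 10 = 9
x = (0×10×2 + 7×19×9) mod 190 = 57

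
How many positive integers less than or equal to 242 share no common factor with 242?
110

242 = 2 × 11^2
φ(n) = n × ∏(1 - 1/p) for each prime p dividing n
φ(242) = 242 × (1 - 1/2) × (1 - 1/11) = 110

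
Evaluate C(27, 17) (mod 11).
0

Using Lucas' theorem:
Write n=27 and k=17 in base 11:
n in base 11: [2, 5]
k in base 11: [1, 6]
C(27,17) mod 11 = ∏ C(n_i, k_i) mod 11
Digit binomials (mod 11): C(2,1) = 2; C(5,6) = 0 (k_i > n_i)
Product: 2 × 0 = 0 ≡ 0 (mod 11)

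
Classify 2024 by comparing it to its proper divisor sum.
abundant

Proper divisors of 2024: sum = 1 + 2 + 4 + 8 + 11 + 22 + 23 + 44 + 46 + 88 + 92 + 184 + 253 + 506 + 1012 = 2296
Since 2296 > 2024, 2024 is abundant.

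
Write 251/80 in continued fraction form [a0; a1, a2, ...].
[3; 7, 3, 1, 2]

Euclidean algorithm steps:
251 = 3 × 80 + 11
80 = 7 × 11 + 3
11 = 3 × 3 + 2
3 = 1 × 2 + 1
2 = 2 × 1 + 0
Continued fraction: [3; 7, 3, 1, 2]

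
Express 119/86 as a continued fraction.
[1; 2, 1, 1, 1, 1, 6]

Euclidean algorithm steps:
119 = 1 × 86 + 33
86 = 2 × 33 + 20
33 = 1 × 20 + 13
20 = 1 × 13 + 7
13 = 1 × 7 + 6
7 = 1 × 6 + 1
6 = 6 × 1 + 0
Continued fraction: [1; 2, 1, 1, 1, 1, 6]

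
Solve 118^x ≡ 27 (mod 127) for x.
33

Baby-step giant-step with step n = ⌈√127⌉ = 12.
Baby steps 118^j mod 127 (j:value) for j=0..11: 0:1, 1:118, 2:81, 3:33, 4:84, 5:6, 6:73, 7:105, 8:71, 9:123, 10:36, 11:57.
Giant-step multiplier: 118^(-12) ≡ 118^(126-12) = 118^114 ≡ 76 (mod 127).
Giant steps γ_i = 27·76^i mod 127: γ_0=27, γ_1=20, γ_2=123 (in table at j=9).
x = i·n + j = 2·12 + 9 = 33.
Check: 118^33 ≡ 27 (mod 127).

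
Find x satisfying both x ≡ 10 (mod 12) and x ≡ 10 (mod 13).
10

Using Chinese Remainder Theorem:
M = 12 × 13 = 156
M1 = 13, M2 = 12
y1 = 13^(-1) mod 12 = 1
y2 = 12^(-1) mod 13 = 12
x = (10×13×1 + 10×12×12) mod 156 = 10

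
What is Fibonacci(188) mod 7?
4

Matrix identity: Q^n = [[F_(n+1), F_n], [F_n, F_(n-1)]] with Q = [[1,1],[1,0]].
n = 188 = 10111100₂. Square-and-multiply, entries mod 7:
Q^1 = [[1,1],[1,0]]
Q^2 = (Q^1)² = [[2,1],[1,1]]
Q^5 = (Q^2)²·Q = [[1,5],[5,3]]
Q^11 = (Q^5)²·Q = [[4,5],[5,6]]
Q^23 = (Q^11)²·Q = [[0,6],[6,1]]
Q^47 = (Q^23)²·Q = [[0,1],[1,6]]
Q^94 = (Q^47)² = [[1,6],[6,2]]
Q^188 = (Q^94)² = [[2,4],[4,5]]
F_188 mod 7 = Q^188[0][1] = 4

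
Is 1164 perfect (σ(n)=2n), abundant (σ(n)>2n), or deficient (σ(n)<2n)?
abundant

Proper divisors of 1164: sum = 1 + 2 + 3 + 4 + 6 + 12 + 97 + 194 + 291 + 388 + 582 = 1580
Since 1580 > 1164, 1164 is abundant.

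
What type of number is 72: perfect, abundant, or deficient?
abundant

Proper divisors of 72: sum = 1 + 2 + 3 + 4 + 6 + 8 + 9 + 12 + 18 + 24 + 36 = 123
Since 123 > 72, 72 is abundant.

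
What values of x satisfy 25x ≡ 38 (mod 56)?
x ≡ 6 (mod 56)

gcd(25, 56) = 1, which divides 38, so solutions exist.
Find 25^(-1) mod 56 by the extended Euclidean algorithm:
56 = 2 × 25 + 6  ⟹  6 = (1)·56 + (-2)·25
25 = 4 × 6 + 1  ⟹  1 = (-4)·56 + (9)·25
So (9)·25 ≡ 1 (mod 56), i.e. 25^(-1) ≡ 9 (mod 56).
x ≡ 9 × 38 = 342 ≡ 6 (mod 56).
Check: 25 × 6 = 150 ≡ 38 (mod 56).
Unique solution: x ≡ 6 (mod 56)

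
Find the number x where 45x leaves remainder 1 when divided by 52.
37

gcd(45, 52) = 1, so the inverse exists.
Extended Euclidean algorithm on (52, 45):
52 = 1 × 45 + 7  ⟹  7 = (1)·52 + (-1)·45
45 = 6 × 7 + 3  ⟹  3 = (-6)·52 + (7)·45
7 = 2 × 3 + 1  ⟹  1 = (13)·52 + (-15)·45
So (-15)·45 ≡ 1 (mod 52), i.e. 45^(-1) ≡ -15 ≡ 37 (mod 52).
Check: 45 × 37 = 1665 ≡ 1 (mod 52)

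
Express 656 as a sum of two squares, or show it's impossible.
16² + 20² (a=16, b=20)

Factorization: 656 = 2^4 × 41
By Fermat: n is sum of two squares iff every prime p ≡ 3 (mod 4) appears to even power.
All primes ≡ 3 (mod 4) appear to even power.
Search a = 0, 1, 2, … for 656 - a² a perfect square: first hit at a = 16: 656 - 256 = 400 = 20².
656 = 16² + 20² = 256 + 400 ✓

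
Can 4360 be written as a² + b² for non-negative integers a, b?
2² + 66² (a=2, b=66)

Factorization: 4360 = 2^3 × 5 × 109
By Fermat: n is sum of two squares iff every prime p ≡ 3 (mod 4) appears to even power.
All primes ≡ 3 (mod 4) appear to even power.
Search a = 0, 1, 2, … for 4360 - a² a perfect square: first hit at a = 2: 4360 - 4 = 4356 = 66².
4360 = 2² + 66² = 4 + 4356 ✓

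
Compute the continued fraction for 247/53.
[4; 1, 1, 1, 17]

Euclidean algorithm steps:
247 = 4 × 53 + 35
53 = 1 × 35 + 18
35 = 1 × 18 + 17
18 = 1 × 17 + 1
17 = 17 × 1 + 0
Continued fraction: [4; 1, 1, 1, 17]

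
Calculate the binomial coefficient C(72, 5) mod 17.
0

Using Lucas' theorem:
Write n=72 and k=5 in base 17:
n in base 17: [4, 4]
k in base 17: [0, 5]
C(72,5) mod 17 = ∏ C(n_i, k_i) mod 17
Digit binomials (mod 17): C(4,0) = 1; C(4,5) = 0 (k_i > n_i)
Product: 1 × 0 = 0 ≡ 0 (mod 17)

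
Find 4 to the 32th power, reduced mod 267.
67

Repeated squaring. Binary of 32 = 100000.
4^1 ≡ 4 (mod 267); 4^2 ≡ 16 (mod 267); 4^4 ≡ 256 (mod 267); 4^8 ≡ 121 (mod 267); 4^16 ≡ 223 (mod 267); 4^32 ≡ 67 (mod 267)
4^32 = 4^32 ≡ 67 (mod 267)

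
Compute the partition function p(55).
451276

p(n) counts ways to write n as a sum of positive integers (order ignored).
Euler's pentagonal recurrence: p(k) = p(k-1) + p(k-2) - p(k-5) - p(k-7) + p(k-12) + p(k-15) - ... (offsets j(3j∓1)/2, signs ++--, p(0)=1, p(<0)=0).
DP table for k = 0..54: p(0)=1, p(1)=1, p(2)=2, p(3)=3, p(4)=5, p(5)=7, p(6)=11, p(7)=15, p(8)=22, p(9)=30, p(10)=42, p(11)=56, p(12)=77, p(13)=101, p(14)=135, p(15)=176, p(16)=231, p(17)=297, p(18)=385, p(19)=490, p(20)=627, p(21)=792, p(22)=1002, p(23)=1255, p(24)=1575, p(25)=1958, p(26)=2436, p(27)=3010, p(28)=3718, p(29)=4565, p(30)=5604, p(31)=6842, p(32)=8349, p(33)=10143, p(34)=12310, p(35)=14883, p(36)=17977, p(37)=21637, p(38)=26015, p(39)=31185, p(40)=37338, p(41)=44583, p(42)=53174, p(43)=63261, p(44)=75175, p(45)=89134, p(46)=105558, p(47)=124754, p(48)=147273, p(49)=173525, p(50)=204226, p(51)=239943, p(52)=281589, p(53)=329931, p(54)=386155.
Final step: p(55) = p(54) + p(53) - p(50) - p(48) + p(43) + p(40) - p(33) - p(29) + p(20) + p(15) - p(4)
= 386155 + 329931 - 204226 - 147273 + 63261 + 37338 - 10143 - 4565 + 627 + 176 - 5
= 451276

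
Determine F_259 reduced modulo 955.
166

Matrix identity: Q^n = [[F_(n+1), F_n], [F_n, F_(n-1)]] with Q = [[1,1],[1,0]].
n = 259 = 100000011₂. Square-and-multiply, entries mod 955:
Q^1 = [[1,1],[1,0]]
Q^2 = (Q^1)² = [[2,1],[1,1]]
Q^4 = (Q^2)² = [[5,3],[3,2]]
Q^8 = (Q^4)² = [[34,21],[21,13]]
Q^16 = (Q^8)² = [[642,32],[32,610]]
Q^32 = (Q^16)² = [[628,909],[909,674]]
Q^64 = (Q^32)² = [[175,273],[273,857]]
Q^129 = (Q^64)²·Q = [[115,104],[104,11]]
Q^259 = (Q^129)²·Q = [[855,166],[166,689]]
F_259 mod 955 = Q^259[0][1] = 166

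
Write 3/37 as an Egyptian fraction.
1/13 + 1/241 + 1/115921

Greedy algorithm:
3/37: ceiling(37/3) = 13, use 1/13
2/481: ceiling(481/2) = 241, use 1/241
1/115921: ceiling(115921/1) = 115921, use 1/115921
Result: 3/37 = 1/13 + 1/241 + 1/115921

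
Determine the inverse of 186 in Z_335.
326

gcd(186, 335) = 1, so the inverse exists.
Extended Euclidean algorithm on (335, 186):
335 = 1 × 186 + 149  ⟹  149 = (1)·335 + (-1)·186
186 = 1 × 149 + 37  ⟹  37 = (-1)·335 + (2)·186
149 = 4 × 37 + 1  ⟹  1 = (5)·335 + (-9)·186
So (-9)·186 ≡ 1 (mod 335), i.e. 186^(-1) ≡ -9 ≡ 326 (mod 335).
Check: 186 × 326 = 60636 ≡ 1 (mod 335)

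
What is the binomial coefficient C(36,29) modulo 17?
0

Using Lucas' theorem:
Write n=36 and k=29 in base 17:
n in base 17: [2, 2]
k in base 17: [1, 12]
C(36,29) mod 17 = ∏ C(n_i, k_i) mod 17
Digit binomials (mod 17): C(2,1) = 2; C(2,12) = 0 (k_i > n_i)
Product: 2 × 0 = 0 ≡ 0 (mod 17)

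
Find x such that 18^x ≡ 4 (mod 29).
18

Baby-step giant-step with step n = ⌈√29⌉ = 6.
Baby steps 18^j mod 29 (j:value) for j=0..5: 0:1, 1:18, 2:5, 3:3, 4:25, 5:15.
Giant-step multiplier: 18^(-6) ≡ 18^(28-6) = 18^22 ≡ 13 (mod 29).
Giant steps γ_i = 4·13^i mod 29: γ_0=4, γ_1=23, γ_2=9, γ_3=1 (in table at j=0).
x = i·n + j = 3·6 + 0 = 18.
Check: 18^18 ≡ 4 (mod 29).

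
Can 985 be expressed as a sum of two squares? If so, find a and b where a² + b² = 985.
12² + 29² (a=12, b=29)

Factorization: 985 = 5 × 197
By Fermat: n is sum of two squares iff every prime p ≡ 3 (mod 4) appears to even power.
All primes ≡ 3 (mod 4) appear to even power.
Search a = 0, 1, 2, … for 985 - a² a perfect square: first hit at a = 12: 985 - 144 = 841 = 29².
985 = 12² + 29² = 144 + 841 ✓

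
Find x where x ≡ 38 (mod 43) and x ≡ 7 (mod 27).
898

Using Chinese Remainder Theorem:
M = 43 × 27 = 1161
M1 = 27, M2 = 43
y1 = 27^(-1) mod 43 = 8
y2 = 43^(-1) mod 27 = 22
x = (38×27×8 + 7×43×22) mod 1161 = 898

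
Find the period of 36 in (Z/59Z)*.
29

59 is prime, so ord(36) divides φ(59) = 58.
Divisors of 58: 1, 2, 29, 58.
Repeated squaring: 36^1 ≡ 36, 36^2 ≡ 57, 36^4 ≡ 4, 36^8 ≡ 16, 36^16 ≡ 20, 36^32 ≡ 46 (mod 59).
Test 36^d mod 59 for each divisor d in increasing order:
36^1 ≡ 36
36^2 ≡ 57
36^29 = 36^16·36^8·36^4·36^1 ≡ 1  ← first divisor giving 1
The order is 29.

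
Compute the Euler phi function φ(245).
168

245 = 5 × 7^2
φ(n) = n × ∏(1 - 1/p) for each prime p dividing n
φ(245) = 245 × (1 - 1/5) × (1 - 1/7) = 168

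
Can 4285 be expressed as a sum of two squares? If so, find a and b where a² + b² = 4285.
21² + 62² (a=21, b=62)

Factorization: 4285 = 5 × 857
By Fermat: n is sum of two squares iff every prime p ≡ 3 (mod 4) appears to even power.
All primes ≡ 3 (mod 4) appear to even power.
Search a = 0, 1, 2, … for 4285 - a² a perfect square: first hit at a = 21: 4285 - 441 = 3844 = 62².
4285 = 21² + 62² = 441 + 3844 ✓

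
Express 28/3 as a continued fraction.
[9; 3]

Euclidean algorithm steps:
28 = 9 × 3 + 1
3 = 3 × 1 + 0
Continued fraction: [9; 3]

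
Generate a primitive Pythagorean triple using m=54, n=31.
(1955, 3348, 3877)

Euclid's formula: a = m² - n², b = 2mn, c = m² + n²
m = 54, n = 31
a = 54² - 31² = 2916 - 961 = 1955
b = 2 × 54 × 31 = 3348
c = 54² + 31² = 2916 + 961 = 3877
Verification: 1955² + 3348² = 3822025 + 11209104 = 15031129 = 3877² ✓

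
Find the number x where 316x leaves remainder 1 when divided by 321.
64

gcd(316, 321) = 1, so the inverse exists.
Extended Euclidean algorithm on (321, 316):
321 = 1 × 316 + 5  ⟹  5 = (1)·321 + (-1)·316
316 = 63 × 5 + 1  ⟹  1 = (-63)·321 + (64)·316
So (64)·316 ≡ 1 (mod 321), i.e. 316^(-1) ≡ 64 (mod 321).
Check: 316 × 64 = 20224 ≡ 1 (mod 321)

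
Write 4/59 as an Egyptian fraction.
1/15 + 1/885

Greedy algorithm:
4/59: ceiling(59/4) = 15, use 1/15
1/885: ceiling(885/1) = 885, use 1/885
Result: 4/59 = 1/15 + 1/885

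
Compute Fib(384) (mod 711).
387

Matrix identity: Q^n = [[F_(n+1), F_n], [F_n, F_(n-1)]] with Q = [[1,1],[1,0]].
n = 384 = 110000000₂. Square-and-multiply, entries mod 711:
Q^1 = [[1,1],[1,0]]
Q^3 = (Q^1)²·Q = [[3,2],[2,1]]
Q^6 = (Q^3)² = [[13,8],[8,5]]
Q^12 = (Q^6)² = [[233,144],[144,89]]
Q^24 = (Q^12)² = [[370,153],[153,217]]
Q^48 = (Q^24)² = [[334,225],[225,109]]
Q^96 = (Q^48)² = [[73,135],[135,649]]
Q^192 = (Q^96)² = [[91,63],[63,28]]
Q^384 = (Q^192)² = [[163,387],[387,487]]
F_384 mod 711 = Q^384[0][1] = 387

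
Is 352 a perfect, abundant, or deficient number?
abundant

Proper divisors of 352: sum = 1 + 2 + 4 + 8 + 11 + 16 + 22 + 32 + 44 + 88 + 176 = 404
Since 404 > 352, 352 is abundant.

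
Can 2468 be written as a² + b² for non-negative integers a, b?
32² + 38² (a=32, b=38)

Factorization: 2468 = 2^2 × 617
By Fermat: n is sum of two squares iff every prime p ≡ 3 (mod 4) appears to even power.
All primes ≡ 3 (mod 4) appear to even power.
Search a = 0, 1, 2, … for 2468 - a² a perfect square: first hit at a = 32: 2468 - 1024 = 1444 = 38².
2468 = 32² + 38² = 1024 + 1444 ✓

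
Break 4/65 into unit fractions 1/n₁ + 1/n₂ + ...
1/17 + 1/369 + 1/203873 + 1/83128196385

Greedy algorithm:
4/65: ceiling(65/4) = 17, use 1/17
3/1105: ceiling(1105/3) = 369, use 1/369
2/407745: ceiling(407745/2) = 203873, use 1/203873
1/83128196385: ceiling(83128196385/1) = 83128196385, use 1/83128196385
Result: 4/65 = 1/17 + 1/369 + 1/203873 + 1/83128196385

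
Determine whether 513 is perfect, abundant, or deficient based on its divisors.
deficient

Proper divisors of 513: sum = 1 + 3 + 9 + 19 + 27 + 57 + 171 = 287
Since 287 < 513, 513 is deficient.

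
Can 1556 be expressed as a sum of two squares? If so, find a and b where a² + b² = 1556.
20² + 34² (a=20, b=34)

Factorization: 1556 = 2^2 × 389
By Fermat: n is sum of two squares iff every prime p ≡ 3 (mod 4) appears to even power.
All primes ≡ 3 (mod 4) appear to even power.
Search a = 0, 1, 2, … for 1556 - a² a perfect square: first hit at a = 20: 1556 - 400 = 1156 = 34².
1556 = 20² + 34² = 400 + 1156 ✓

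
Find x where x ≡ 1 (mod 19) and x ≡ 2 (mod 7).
58

Using Chinese Remainder Theorem:
M = 19 × 7 = 133
M1 = 7, M2 = 19
y1 = 7^(-1) mod 19 = 11
y2 = 19^(-1) mod 7 = 3
x = (1×7×11 + 2×19×3) mod 133 = 58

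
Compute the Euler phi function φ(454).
226

454 = 2 × 227
φ(n) = n × ∏(1 - 1/p) for each prime p dividing n
φ(454) = 454 × (1 - 1/2) × (1 - 1/227) = 226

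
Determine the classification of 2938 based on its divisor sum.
deficient

Proper divisors of 2938: sum = 1 + 2 + 13 + 26 + 113 + 226 + 1469 = 1850
Since 1850 < 2938, 2938 is deficient.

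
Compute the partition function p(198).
3345365983698

p(n) counts ways to write n as a sum of positive integers (order ignored).
Euler's pentagonal recurrence: p(k) = p(k-1) + p(k-2) - p(k-5) - p(k-7) + p(k-12) + p(k-15) - ... (offsets j(3j∓1)/2, signs ++--, p(0)=1, p(<0)=0).
DP table for k = 0..197: p(0)=1, p(1)=1, p(2)=2, p(3)=3, p(4)=5, p(5)=7, p(6)=11, p(7)=15, p(8)=22, p(9)=30, p(10)=42, p(11)=56, p(12)=77, p(13)=101, p(14)=135, p(15)=176, p(16)=231, p(17)=297, p(18)=385, p(19)=490, p(20)=627, p(21)=792, p(22)=1002, p(23)=1255, p(24)=1575, p(25)=1958, p(26)=2436, p(27)=3010, p(28)=3718, p(29)=4565, p(30)=5604, p(31)=6842, p(32)=8349, p(33)=10143, p(34)=12310, p(35)=14883, p(36)=17977, p(37)=21637, p(38)=26015, p(39)=31185, p(40)=37338, p(41)=44583, p(42)=53174, p(43)=63261, p(44)=75175, p(45)=89134, p(46)=105558, p(47)=124754, p(48)=147273, p(49)=173525, p(50)=204226, p(51)=239943, p(52)=281589, p(53)=329931, p(54)=386155, p(55)=451276, p(56)=526823, p(57)=614154, p(58)=715220, p(59)=831820, p(60)=966467, p(61)=1121505, p(62)=1300156, p(63)=1505499, p(64)=1741630, p(65)=2012558, p(66)=2323520, p(67)=2679689, p(68)=3087735, p(69)=3554345, p(70)=4087968, p(71)=4697205, p(72)=5392783, p(73)=6185689, p(74)=7089500, p(75)=8118264, p(76)=9289091, p(77)=10619863, p(78)=12132164, p(79)=13848650, p(80)=15796476, p(81)=18004327, p(82)=20506255, p(83)=23338469, p(84)=26543660, p(85)=30167357, p(86)=34262962, p(87)=38887673, p(88)=44108109, p(89)=49995925, p(90)=56634173, p(91)=64112359, p(92)=72533807, p(93)=82010177, p(94)=92669720, p(95)=104651419, p(96)=118114304, p(97)=133230930, p(98)=150198136, p(99)=169229875, p(100)=190569292, p(101)=214481126, p(102)=241265379, p(103)=271248950, p(104)=304801365, p(105)=342325709, p(106)=384276336, p(107)=431149389, p(108)=483502844, p(109)=541946240, p(110)=607163746, p(111)=679903203, p(112)=761002156, p(113)=851376628, p(114)=952050665, p(115)=1064144451, p(116)=1188908248, p(117)=1327710076, p(118)=1482074143, p(119)=1653668665, p(120)=1844349560, p(121)=2056148051, p(122)=2291320912, p(123)=2552338241, p(124)=2841940500, p(125)=3163127352, p(126)=3519222692, p(127)=3913864295, p(128)=4351078600, p(129)=4835271870, p(130)=5371315400, p(131)=5964539504, p(132)=6620830889, p(133)=7346629512, p(134)=8149040695, p(135)=9035836076, p(136)=10015581680, p(137)=11097645016, p(138)=12292341831, p(139)=13610949895, p(140)=15065878135, p(141)=16670689208, p(142)=18440293320, p(143)=20390982757, p(144)=22540654445, p(145)=24908858009, p(146)=27517052599, p(147)=30388671978, p(148)=33549419497, p(149)=37027355200, p(150)=40853235313, p(151)=45060624582, p(152)=49686288421, p(153)=54770336324, p(154)=60356673280, p(155)=66493182097, p(156)=73232243759, p(157)=80630964769, p(158)=88751778802, p(159)=97662728555, p(160)=107438159466, p(161)=118159068427, p(162)=129913904637, p(163)=142798995930, p(164)=156919475295, p(165)=172389800255, p(166)=189334822579, p(167)=207890420102, p(168)=228204732751, p(169)=250438925115, p(170)=274768617130, p(171)=301384802048, p(172)=330495499613, p(173)=362326859895, p(174)=397125074750, p(175)=435157697830, p(176)=476715857290, p(177)=522115831195, p(178)=571701605655, p(179)=625846753120, p(180)=684957390936, p(181)=749474411781, p(182)=819876908323, p(183)=896684817527, p(184)=980462880430, p(185)=1071823774337, p(186)=1171432692373, p(187)=1280011042268, p(188)=1398341745571, p(189)=1527273599625, p(190)=1667727404093, p(191)=1820701100652, p(192)=1987276856363, p(193)=2168627105469, p(194)=2366022741845, p(195)=2580840212973, p(196)=2814570987591, p(197)=3068829878530.
Final step: p(198) = p(197) + p(196) - p(193) - p(191) + p(186) + p(183) - p(176) - p(172) + p(163) + p(158) - p(147) - p(141) + p(128) + p(121) - p(106) - p(98) + p(81) + p(72) - p(53) - p(43) + p(22) + p(11)
= 3068829878530 + 2814570987591 - 2168627105469 - 1820701100652 + 1171432692373 + 896684817527 - 476715857290 - 330495499613 + 142798995930 + 88751778802 - 30388671978 - 16670689208 + 4351078600 + 2056148051 - 384276336 - 150198136 + 18004327 + 5392783 - 329931 - 63261 + 1002 + 56
= 3345365983698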